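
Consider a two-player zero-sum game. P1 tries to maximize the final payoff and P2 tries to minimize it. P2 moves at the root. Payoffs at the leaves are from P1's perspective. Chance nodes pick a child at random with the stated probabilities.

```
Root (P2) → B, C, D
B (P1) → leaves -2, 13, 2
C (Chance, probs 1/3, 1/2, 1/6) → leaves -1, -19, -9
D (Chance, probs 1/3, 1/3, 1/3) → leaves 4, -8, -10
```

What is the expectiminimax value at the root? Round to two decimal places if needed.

B (P1): max(-2, 13, 2) = 13
C (Chance): 1/3·-1 + 1/2·-19 + 1/6·-9 = -11.33
D (Chance): 1/3·4 + 1/3·-8 + 1/3·-10 = -4.67
Root (P2): min(13, -11.33, -4.67) = -11.33

-11.33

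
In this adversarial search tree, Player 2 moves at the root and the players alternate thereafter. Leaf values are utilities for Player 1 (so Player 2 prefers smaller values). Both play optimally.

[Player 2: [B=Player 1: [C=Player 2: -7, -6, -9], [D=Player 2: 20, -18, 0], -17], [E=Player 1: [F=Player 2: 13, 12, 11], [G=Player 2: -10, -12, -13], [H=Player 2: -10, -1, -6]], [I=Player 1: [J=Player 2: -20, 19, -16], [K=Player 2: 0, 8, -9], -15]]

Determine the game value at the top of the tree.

C (Player 2): min(-7, -6, -9) = -9
D (Player 2): min(20, -18, 0) = -18
B (Player 1): max(-9, -18, -17) = -9
F (Player 2): min(13, 12, 11) = 11
G (Player 2): min(-10, -12, -13) = -13
H (Player 2): min(-10, -1, -6) = -10
E (Player 1): max(11, -13, -10) = 11
J (Player 2): min(-20, 19, -16) = -20
K (Player 2): min(0, 8, -9) = -9
I (Player 1): max(-20, -9, -15) = -9
Root (Player 2): min(-9, 11, -9) = -9

-9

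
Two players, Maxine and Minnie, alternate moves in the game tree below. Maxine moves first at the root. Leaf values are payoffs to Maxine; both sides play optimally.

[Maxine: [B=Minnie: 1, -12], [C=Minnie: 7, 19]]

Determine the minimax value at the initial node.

B (Minnie): min(1, -12) = -12
C (Minnie): min(7, 19) = 7
Root (Maxine): max(-12, 7) = 7

7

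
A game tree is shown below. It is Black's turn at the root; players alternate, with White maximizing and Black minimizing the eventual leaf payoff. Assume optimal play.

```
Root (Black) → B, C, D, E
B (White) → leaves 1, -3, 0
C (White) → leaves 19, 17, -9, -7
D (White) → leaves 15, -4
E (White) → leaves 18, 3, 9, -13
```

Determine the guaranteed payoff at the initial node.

1

B (White): max(1, -3, 0) = 1
C (White): max(19, 17, -9, -7) = 19
D (White): max(15, -4) = 15
E (White): max(18, 3, 9, -13) = 18
Root (Black): min(1, 19, 15, 18) = 1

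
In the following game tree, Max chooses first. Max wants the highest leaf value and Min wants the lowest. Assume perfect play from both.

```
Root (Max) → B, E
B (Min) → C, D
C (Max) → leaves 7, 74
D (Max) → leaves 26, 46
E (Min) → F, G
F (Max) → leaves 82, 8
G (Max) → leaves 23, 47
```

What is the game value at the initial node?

47

C (Max): max(7, 74) = 74
D (Max): max(26, 46) = 46
B (Min): min(74, 46) = 46
F (Max): max(82, 8) = 82
G (Max): max(23, 47) = 47
E (Min): min(82, 47) = 47
Root (Max): max(46, 47) = 47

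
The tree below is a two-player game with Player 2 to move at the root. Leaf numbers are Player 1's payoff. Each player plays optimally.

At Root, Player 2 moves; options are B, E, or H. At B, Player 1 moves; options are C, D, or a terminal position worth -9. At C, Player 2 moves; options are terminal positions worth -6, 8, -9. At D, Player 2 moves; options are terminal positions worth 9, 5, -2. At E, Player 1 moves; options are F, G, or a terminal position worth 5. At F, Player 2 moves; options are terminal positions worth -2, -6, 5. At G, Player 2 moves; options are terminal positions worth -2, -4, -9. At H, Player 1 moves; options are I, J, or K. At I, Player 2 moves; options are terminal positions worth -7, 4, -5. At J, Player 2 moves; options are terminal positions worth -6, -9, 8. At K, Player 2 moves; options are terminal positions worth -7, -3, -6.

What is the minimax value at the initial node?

-7

C (Player 2): min(-6, 8, -9) = -9
D (Player 2): min(9, 5, -2) = -2
B (Player 1): max(-9, -2, -9) = -2
F (Player 2): min(-2, -6, 5) = -6
G (Player 2): min(-2, -4, -9) = -9
E (Player 1): max(-6, -9, 5) = 5
I (Player 2): min(-7, 4, -5) = -7
J (Player 2): min(-6, -9, 8) = -9
K (Player 2): min(-7, -3, -6) = -7
H (Player 1): max(-7, -9, -7) = -7
Root (Player 2): min(-2, 5, -7) = -7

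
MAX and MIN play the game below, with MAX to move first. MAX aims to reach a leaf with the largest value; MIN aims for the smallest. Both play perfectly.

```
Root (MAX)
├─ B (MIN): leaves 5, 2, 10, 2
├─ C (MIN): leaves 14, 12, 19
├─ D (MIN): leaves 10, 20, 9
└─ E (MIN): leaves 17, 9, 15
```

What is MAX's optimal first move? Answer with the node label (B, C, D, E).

C

B (MIN): min(5, 2, 10, 2) = 2
C (MIN): min(14, 12, 19) = 12
D (MIN): min(10, 20, 9) = 9
E (MIN): min(17, 9, 15) = 9
Root (MAX): max(2, 12, 9, 9) = 12
MAX picks the child with the highest value: C (value 12).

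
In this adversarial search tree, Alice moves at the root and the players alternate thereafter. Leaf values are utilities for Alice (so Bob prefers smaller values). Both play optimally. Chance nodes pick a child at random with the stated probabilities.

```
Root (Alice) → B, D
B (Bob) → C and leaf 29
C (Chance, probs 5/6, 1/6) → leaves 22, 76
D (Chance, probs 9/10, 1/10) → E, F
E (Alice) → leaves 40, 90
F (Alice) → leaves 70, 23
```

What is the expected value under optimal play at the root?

C (Chance): 5/6·22 + 1/6·76 = 31
B (Bob): min(31, 29) = 29
E (Alice): max(40, 90) = 90
F (Alice): max(70, 23) = 70
D (Chance): 9/10·90 + 1/10·70 = 88
Root (Alice): max(29, 88) = 88

88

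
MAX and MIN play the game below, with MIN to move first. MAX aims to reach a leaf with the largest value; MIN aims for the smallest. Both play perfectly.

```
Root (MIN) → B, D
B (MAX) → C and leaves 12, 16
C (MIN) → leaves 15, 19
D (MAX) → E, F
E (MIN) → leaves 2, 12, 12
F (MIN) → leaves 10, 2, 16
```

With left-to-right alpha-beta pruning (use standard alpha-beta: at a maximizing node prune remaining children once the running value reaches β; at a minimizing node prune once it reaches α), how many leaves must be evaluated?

9

C [α=-∞,β=+∞]: v=15
B [α=-∞,β=+∞]: v=16
E [α=-∞,β=16]: v=2
F [α=2,β=16]: v=2 after child 2 ≤ α → α-cutoff, skip 1
D [α=-∞,β=16]: v=2
Root [α=-∞,β=+∞]: v=2
Leaves evaluated: 9 of 10.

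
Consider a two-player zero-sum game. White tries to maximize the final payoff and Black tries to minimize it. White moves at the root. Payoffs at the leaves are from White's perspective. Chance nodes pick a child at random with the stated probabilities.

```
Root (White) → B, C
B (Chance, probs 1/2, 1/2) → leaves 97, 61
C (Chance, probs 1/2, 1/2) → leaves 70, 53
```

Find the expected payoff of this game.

79

B (Chance): 1/2·97 + 1/2·61 = 79
C (Chance): 1/2·70 + 1/2·53 = 61.5
Root (White): max(79, 61.5) = 79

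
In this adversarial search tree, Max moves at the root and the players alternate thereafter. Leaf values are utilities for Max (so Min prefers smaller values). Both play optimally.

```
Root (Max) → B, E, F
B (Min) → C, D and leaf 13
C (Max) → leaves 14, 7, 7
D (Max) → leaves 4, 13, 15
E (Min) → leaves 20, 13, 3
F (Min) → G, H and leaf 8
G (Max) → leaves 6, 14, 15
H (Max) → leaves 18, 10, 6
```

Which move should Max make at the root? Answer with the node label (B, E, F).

C (Max): max(14, 7, 7) = 14
D (Max): max(4, 13, 15) = 15
B (Min): min(14, 15, 13) = 13
E (Min): min(20, 13, 3) = 3
G (Max): max(6, 14, 15) = 15
H (Max): max(18, 10, 6) = 18
F (Min): min(15, 18, 8) = 8
Root (Max): max(13, 3, 8) = 13
Max picks the child with the highest value: B (value 13).

B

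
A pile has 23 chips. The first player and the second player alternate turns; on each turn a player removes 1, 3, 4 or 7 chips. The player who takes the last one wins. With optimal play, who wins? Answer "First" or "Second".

Positions where the player to move wins (W) vs loses (L):
i:   0  1  2  3  4  5  6  7  8  9 10 11 12 13 14 15 16 17 18 19 20 21 22 23
     L  W  L  W  W  W  W  W  L  W  L  W  W  W  W  W  L  W  L  W  W  W  W  W
Position 23 is W, so the first player wins.

First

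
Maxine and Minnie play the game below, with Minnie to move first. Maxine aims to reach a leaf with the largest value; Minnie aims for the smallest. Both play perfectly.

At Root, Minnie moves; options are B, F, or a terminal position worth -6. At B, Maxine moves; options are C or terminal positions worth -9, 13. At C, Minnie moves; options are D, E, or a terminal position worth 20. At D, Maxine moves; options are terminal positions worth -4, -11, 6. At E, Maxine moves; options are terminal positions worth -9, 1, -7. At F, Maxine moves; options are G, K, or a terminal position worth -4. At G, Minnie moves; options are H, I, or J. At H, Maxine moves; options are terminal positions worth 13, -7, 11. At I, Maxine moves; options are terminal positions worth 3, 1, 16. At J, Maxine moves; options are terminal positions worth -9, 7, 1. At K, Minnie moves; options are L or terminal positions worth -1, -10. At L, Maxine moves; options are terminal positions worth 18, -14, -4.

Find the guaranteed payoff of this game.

-6

D (Maxine): max(-4, -11, 6) = 6
E (Maxine): max(-9, 1, -7) = 1
C (Minnie): min(6, 1, 20) = 1
B (Maxine): max(1, -9, 13) = 13
H (Maxine): max(13, -7, 11) = 13
I (Maxine): max(3, 1, 16) = 16
J (Maxine): max(-9, 7, 1) = 7
G (Minnie): min(13, 16, 7) = 7
L (Maxine): max(18, -14, -4) = 18
K (Minnie): min(18, -1, -10) = -10
F (Maxine): max(7, -10, -4) = 7
Root (Minnie): min(13, 7, -6) = -6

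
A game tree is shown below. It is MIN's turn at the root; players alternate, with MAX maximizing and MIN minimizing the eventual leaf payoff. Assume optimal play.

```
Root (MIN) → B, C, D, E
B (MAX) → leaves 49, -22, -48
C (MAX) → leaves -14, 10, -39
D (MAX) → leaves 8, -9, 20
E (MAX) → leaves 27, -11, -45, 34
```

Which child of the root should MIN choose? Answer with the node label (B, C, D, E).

B (MAX): max(49, -22, -48) = 49
C (MAX): max(-14, 10, -39) = 10
D (MAX): max(8, -9, 20) = 20
E (MAX): max(27, -11, -45, 34) = 34
Root (MIN): min(49, 10, 20, 34) = 10
MIN picks the child with the lowest value: C (value 10).

C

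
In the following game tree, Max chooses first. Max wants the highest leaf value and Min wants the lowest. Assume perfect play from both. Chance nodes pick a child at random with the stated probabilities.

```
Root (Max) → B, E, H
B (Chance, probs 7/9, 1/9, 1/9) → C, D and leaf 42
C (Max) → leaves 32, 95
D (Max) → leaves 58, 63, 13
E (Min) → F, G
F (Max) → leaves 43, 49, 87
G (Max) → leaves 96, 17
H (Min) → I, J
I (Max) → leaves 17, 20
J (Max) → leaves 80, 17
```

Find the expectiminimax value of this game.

87

C (Max): max(32, 95) = 95
D (Max): max(58, 63, 13) = 63
B (Chance): 7/9·95 + 1/9·63 + 1/9·42 = 85.56
F (Max): max(43, 49, 87) = 87
G (Max): max(96, 17) = 96
E (Min): min(87, 96) = 87
I (Max): max(17, 20) = 20
J (Max): max(80, 17) = 80
H (Min): min(20, 80) = 20
Root (Max): max(85.56, 87, 20) = 87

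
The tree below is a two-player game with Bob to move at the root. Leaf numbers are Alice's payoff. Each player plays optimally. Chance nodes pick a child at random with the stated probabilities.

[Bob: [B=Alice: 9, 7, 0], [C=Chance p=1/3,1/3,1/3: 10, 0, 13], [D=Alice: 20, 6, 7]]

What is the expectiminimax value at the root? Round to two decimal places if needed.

7.67

B (Alice): max(9, 7, 0) = 9
C (Chance): 1/3·10 + 1/3·0 + 1/3·13 = 7.67
D (Alice): max(20, 6, 7) = 20
Root (Bob): min(9, 7.67, 20) = 7.67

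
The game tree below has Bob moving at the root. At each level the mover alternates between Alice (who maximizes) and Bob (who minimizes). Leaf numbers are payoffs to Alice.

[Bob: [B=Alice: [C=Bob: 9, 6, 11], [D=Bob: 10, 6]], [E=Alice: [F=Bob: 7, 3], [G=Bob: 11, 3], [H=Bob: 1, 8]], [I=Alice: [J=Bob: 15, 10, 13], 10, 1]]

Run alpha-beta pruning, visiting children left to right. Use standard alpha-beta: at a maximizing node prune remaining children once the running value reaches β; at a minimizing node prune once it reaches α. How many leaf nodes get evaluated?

13

C [α=-∞,β=+∞]: v=6
D [α=6,β=+∞]: v=6
B [α=-∞,β=+∞]: v=6
F [α=-∞,β=6]: v=3
G [α=3,β=6]: v=3
H [α=3,β=6]: v=1 after child 1 ≤ α → α-cutoff, skip 1
E [α=-∞,β=6]: v=3
J [α=-∞,β=3]: v=10
I [α=-∞,β=3]: v=10 after child 1 ≥ β → β-cutoff, skip 2
Root [α=-∞,β=+∞]: v=3
Leaves evaluated: 13 of 16.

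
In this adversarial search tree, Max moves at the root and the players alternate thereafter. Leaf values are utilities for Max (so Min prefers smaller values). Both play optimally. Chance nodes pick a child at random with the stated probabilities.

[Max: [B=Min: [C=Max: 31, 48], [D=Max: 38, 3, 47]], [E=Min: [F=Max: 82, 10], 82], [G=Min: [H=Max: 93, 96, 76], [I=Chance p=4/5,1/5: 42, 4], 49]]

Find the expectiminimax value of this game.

82

C (Max): max(31, 48) = 48
D (Max): max(38, 3, 47) = 47
B (Min): min(48, 47) = 47
F (Max): max(82, 10) = 82
E (Min): min(82, 82) = 82
H (Max): max(93, 96, 76) = 96
I (Chance): 4/5·42 + 1/5·4 = 34.4
G (Min): min(96, 34.4, 49) = 34.4
Root (Max): max(47, 82, 34.4) = 82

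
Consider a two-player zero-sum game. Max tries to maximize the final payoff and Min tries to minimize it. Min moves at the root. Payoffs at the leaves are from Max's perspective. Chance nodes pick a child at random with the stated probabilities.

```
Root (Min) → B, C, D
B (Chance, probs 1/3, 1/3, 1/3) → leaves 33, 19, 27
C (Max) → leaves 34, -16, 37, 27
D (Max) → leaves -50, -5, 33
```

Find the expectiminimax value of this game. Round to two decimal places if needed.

26.33

B (Chance): 1/3·33 + 1/3·19 + 1/3·27 = 26.33
C (Max): max(34, -16, 37, 27) = 37
D (Max): max(-50, -5, 33) = 33
Root (Min): min(26.33, 37, 33) = 26.33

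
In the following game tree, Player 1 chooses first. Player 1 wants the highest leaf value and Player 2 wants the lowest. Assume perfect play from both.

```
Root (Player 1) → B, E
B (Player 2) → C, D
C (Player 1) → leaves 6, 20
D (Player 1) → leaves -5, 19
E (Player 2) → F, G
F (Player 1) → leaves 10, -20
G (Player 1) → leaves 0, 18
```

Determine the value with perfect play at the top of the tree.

19

C (Player 1): max(6, 20) = 20
D (Player 1): max(-5, 19) = 19
B (Player 2): min(20, 19) = 19
F (Player 1): max(10, -20) = 10
G (Player 1): max(0, 18) = 18
E (Player 2): min(10, 18) = 10
Root (Player 1): max(19, 10) = 19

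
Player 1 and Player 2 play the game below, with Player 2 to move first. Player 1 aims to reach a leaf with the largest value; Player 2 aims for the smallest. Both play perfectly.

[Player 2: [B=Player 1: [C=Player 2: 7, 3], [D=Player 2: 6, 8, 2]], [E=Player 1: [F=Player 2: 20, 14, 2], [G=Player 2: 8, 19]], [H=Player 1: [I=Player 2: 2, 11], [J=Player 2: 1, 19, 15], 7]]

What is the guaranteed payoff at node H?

7

I: min(2, 11) = 2
J: min(1, 19, 15) = 1
H: max(2, 1, 7) = 7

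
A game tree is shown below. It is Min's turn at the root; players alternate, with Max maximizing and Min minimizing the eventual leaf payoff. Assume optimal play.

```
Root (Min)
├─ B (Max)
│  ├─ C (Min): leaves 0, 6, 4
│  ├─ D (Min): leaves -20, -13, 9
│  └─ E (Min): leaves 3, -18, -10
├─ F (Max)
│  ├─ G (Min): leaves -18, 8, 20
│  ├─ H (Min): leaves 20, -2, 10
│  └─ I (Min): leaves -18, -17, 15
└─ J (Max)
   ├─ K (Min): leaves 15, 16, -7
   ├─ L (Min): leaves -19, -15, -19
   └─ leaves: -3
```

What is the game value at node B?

0

C: min(0, 6, 4) = 0
D: min(-20, -13, 9) = -20
E: min(3, -18, -10) = -18
B: max(0, -20, -18) = 0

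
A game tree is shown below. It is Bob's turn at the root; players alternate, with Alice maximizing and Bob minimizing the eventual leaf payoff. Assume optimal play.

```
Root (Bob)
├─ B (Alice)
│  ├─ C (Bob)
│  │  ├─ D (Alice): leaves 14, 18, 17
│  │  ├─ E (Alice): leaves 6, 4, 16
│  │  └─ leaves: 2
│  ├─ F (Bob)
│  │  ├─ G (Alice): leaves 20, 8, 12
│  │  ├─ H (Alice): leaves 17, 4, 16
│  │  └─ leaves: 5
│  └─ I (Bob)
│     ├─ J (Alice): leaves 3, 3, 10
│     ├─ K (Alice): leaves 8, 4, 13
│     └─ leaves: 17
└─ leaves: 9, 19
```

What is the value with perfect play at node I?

J: max(3, 3, 10) = 10
K: max(8, 4, 13) = 13
I: min(10, 13, 17) = 10

10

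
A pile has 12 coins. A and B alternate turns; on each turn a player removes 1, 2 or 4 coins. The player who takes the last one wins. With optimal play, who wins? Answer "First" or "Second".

Positions where the player to move wins (W) vs loses (L):
i:   0  1  2  3  4  5  6  7  8  9 10 11 12
     L  W  W  L  W  W  L  W  W  L  W  W  L
Position 12 is L, so the second player wins.

Second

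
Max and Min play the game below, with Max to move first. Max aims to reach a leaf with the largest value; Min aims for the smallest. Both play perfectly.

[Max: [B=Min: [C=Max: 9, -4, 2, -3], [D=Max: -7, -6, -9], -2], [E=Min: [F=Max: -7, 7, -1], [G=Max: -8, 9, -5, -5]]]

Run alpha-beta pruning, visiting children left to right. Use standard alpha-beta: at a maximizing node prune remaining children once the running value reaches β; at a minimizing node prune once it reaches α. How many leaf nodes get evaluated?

13

C [α=-∞,β=+∞]: v=9
D [α=-∞,β=9]: v=-6
B [α=-∞,β=+∞]: v=-6
F [α=-6,β=+∞]: v=7
G [α=-6,β=7]: v=9 after child 2 ≥ β → β-cutoff, skip 2
E [α=-6,β=+∞]: v=7
Root [α=-∞,β=+∞]: v=7
Leaves evaluated: 13 of 15.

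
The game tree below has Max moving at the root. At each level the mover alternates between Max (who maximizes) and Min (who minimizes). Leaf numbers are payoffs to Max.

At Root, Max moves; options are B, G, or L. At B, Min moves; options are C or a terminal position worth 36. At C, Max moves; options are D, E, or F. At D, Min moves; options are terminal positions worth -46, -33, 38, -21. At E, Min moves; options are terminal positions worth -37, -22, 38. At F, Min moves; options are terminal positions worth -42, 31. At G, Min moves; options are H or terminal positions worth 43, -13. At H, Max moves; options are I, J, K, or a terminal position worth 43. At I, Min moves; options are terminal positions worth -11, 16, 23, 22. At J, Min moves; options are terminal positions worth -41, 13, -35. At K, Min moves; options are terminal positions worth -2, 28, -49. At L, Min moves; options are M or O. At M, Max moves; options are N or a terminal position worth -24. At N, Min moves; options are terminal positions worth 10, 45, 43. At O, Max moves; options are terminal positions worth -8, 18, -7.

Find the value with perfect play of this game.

D (Min): min(-46, -33, 38, -21) = -46
E (Min): min(-37, -22, 38) = -37
F (Min): min(-42, 31) = -42
C (Max): max(-46, -37, -42) = -37
B (Min): min(-37, 36) = -37
I (Min): min(-11, 16, 23, 22) = -11
J (Min): min(-41, 13, -35) = -41
K (Min): min(-2, 28, -49) = -49
H (Max): max(-11, -41, -49, 43) = 43
G (Min): min(43, 43, -13) = -13
N (Min): min(10, 45, 43) = 10
M (Max): max(10, -24) = 10
O (Max): max(-8, 18, -7) = 18
L (Min): min(10, 18) = 10
Root (Max): max(-37, -13, 10) = 10

10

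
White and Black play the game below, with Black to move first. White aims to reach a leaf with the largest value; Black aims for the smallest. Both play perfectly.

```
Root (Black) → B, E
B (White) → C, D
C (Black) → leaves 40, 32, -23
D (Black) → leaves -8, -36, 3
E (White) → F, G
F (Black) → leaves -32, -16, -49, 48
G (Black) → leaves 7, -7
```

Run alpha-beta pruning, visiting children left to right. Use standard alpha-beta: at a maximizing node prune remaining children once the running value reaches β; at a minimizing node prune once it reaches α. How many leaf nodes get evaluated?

C [α=-∞,β=+∞]: v=-23
D [α=-23,β=+∞]: v=-36 after child 2 ≤ α → α-cutoff, skip 1
B [α=-∞,β=+∞]: v=-23
F [α=-∞,β=-23]: v=-49
G [α=-49,β=-23]: v=-7
E [α=-∞,β=-23]: v=-7
Root [α=-∞,β=+∞]: v=-23
Leaves evaluated: 11 of 12.

11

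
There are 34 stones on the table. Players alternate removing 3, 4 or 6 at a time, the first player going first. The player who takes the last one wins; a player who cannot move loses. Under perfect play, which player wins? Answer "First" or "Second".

First

Positions where the player to move wins (W) vs loses (L):
i:   0  1  2  3  4  5  6  7  8  9 10 11 12 13 14 15 16 17 18 19 20 21 22 23 24 25 26 27 28 29 30 31 32 33 34
     L  L  L  W  W  W  W  W  W  L  L  L  W  W  W  W  W  W  L  L  L  W  W  W  W  W  W  L  L  L  W  W  W  W  W
Position 34 is W, so the first player wins.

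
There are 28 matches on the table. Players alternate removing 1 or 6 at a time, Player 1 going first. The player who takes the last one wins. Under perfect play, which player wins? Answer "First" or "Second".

Positions where the player to move wins (W) vs loses (L):
i:   0  1  2  3  4  5  6  7  8  9 10 11 12 13 14 15 16 17 18 19 20 21 22 23 24 25 26 27 28
     L  W  L  W  L  W  W  L  W  L  W  L  W  W  L  W  L  W  L  W  W  L  W  L  W  L  W  W  L
Position 28 is L, so the second player wins.

Second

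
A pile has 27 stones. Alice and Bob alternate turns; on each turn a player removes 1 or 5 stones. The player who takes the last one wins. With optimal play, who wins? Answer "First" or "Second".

First

Positions where the player to move wins (W) vs loses (L):
i:   0  1  2  3  4  5  6  7  8  9 10 11 12 13 14 15 16 17 18 19 20 21 22 23 24 25 26 27
     L  W  L  W  L  W  L  W  L  W  L  W  L  W  L  W  L  W  L  W  L  W  L  W  L  W  L  W
Position 27 is W, so the first player wins.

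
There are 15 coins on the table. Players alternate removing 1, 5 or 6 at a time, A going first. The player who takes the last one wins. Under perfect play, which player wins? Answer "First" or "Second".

Second

W/L table (W = player to move can force a win):
i:   0  1  2  3  4  5  6  7  8  9 10 11 12 13 14 15
     L  W  L  W  L  W  W  W  W  W  W  L  W  L  W  L
Position 15 is L, so the second player wins.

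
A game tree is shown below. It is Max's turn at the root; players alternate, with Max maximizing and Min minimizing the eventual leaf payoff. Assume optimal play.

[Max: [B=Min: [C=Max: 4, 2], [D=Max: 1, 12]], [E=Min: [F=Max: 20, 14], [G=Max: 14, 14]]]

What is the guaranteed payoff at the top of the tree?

14

C (Max): max(4, 2) = 4
D (Max): max(1, 12) = 12
B (Min): min(4, 12) = 4
F (Max): max(20, 14) = 20
G (Max): max(14, 14) = 14
E (Min): min(20, 14) = 14
Root (Max): max(4, 14) = 14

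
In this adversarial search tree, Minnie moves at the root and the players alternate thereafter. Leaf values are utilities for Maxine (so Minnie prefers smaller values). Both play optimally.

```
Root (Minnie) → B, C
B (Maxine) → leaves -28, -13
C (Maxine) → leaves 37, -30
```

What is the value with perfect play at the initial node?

B (Maxine): max(-28, -13) = -13
C (Maxine): max(37, -30) = 37
Root (Minnie): min(-13, 37) = -13

-13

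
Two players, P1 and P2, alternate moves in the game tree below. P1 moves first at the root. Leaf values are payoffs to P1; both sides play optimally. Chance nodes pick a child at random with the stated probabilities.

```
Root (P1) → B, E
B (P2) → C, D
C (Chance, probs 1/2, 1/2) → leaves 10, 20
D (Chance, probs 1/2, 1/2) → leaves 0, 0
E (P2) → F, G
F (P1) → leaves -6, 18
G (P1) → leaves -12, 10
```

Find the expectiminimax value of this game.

C (Chance): 1/2·10 + 1/2·20 = 15
D (Chance): 1/2·0 + 1/2·0 = 0
B (P2): min(15, 0) = 0
F (P1): max(-6, 18) = 18
G (P1): max(-12, 10) = 10
E (P2): min(18, 10) = 10
Root (P1): max(0, 10) = 10

10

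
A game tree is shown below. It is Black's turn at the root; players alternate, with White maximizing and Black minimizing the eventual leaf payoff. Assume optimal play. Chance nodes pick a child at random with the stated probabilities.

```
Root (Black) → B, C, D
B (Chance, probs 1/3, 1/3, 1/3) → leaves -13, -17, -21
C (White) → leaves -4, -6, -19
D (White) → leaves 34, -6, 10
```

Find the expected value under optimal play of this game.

-17

B (Chance): 1/3·-13 + 1/3·-17 + 1/3·-21 = -17
C (White): max(-4, -6, -19) = -4
D (White): max(34, -6, 10) = 34
Root (Black): min(-17, -4, 34) = -17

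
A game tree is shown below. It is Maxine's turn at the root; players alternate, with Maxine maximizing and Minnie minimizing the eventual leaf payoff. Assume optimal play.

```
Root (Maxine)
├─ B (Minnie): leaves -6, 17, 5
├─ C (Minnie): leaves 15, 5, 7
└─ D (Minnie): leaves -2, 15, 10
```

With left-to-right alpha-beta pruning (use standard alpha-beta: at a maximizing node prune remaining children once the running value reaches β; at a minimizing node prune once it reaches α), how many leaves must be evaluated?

7

B [α=-∞,β=+∞]: v=-6
C [α=-6,β=+∞]: v=5
D [α=5,β=+∞]: v=-2 after child 1 ≤ α → α-cutoff, skip 2
Root [α=-∞,β=+∞]: v=5
Leaves evaluated: 7 of 9.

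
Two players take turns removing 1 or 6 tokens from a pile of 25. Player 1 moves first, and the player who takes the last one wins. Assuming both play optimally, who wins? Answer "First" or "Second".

W/L table (W = player to move can force a win):
i:   0  1  2  3  4  5  6  7  8  9 10 11 12 13 14 15 16 17 18 19 20 21 22 23 24 25
     L  W  L  W  L  W  W  L  W  L  W  L  W  W  L  W  L  W  L  W  W  L  W  L  W  L
Position 25 is L, so the second player wins.

Second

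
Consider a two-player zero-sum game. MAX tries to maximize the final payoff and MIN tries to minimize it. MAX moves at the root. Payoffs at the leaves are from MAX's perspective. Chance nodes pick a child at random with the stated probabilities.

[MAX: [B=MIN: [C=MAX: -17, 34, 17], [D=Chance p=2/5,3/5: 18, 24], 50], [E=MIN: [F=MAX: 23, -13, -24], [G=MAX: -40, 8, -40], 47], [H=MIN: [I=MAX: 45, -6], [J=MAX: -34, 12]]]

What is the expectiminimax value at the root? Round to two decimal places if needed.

C (MAX): max(-17, 34, 17) = 34
D (Chance): 2/5·18 + 3/5·24 = 21.6
B (MIN): min(34, 21.6, 50) = 21.6
F (MAX): max(23, -13, -24) = 23
G (MAX): max(-40, 8, -40) = 8
E (MIN): min(23, 8, 47) = 8
I (MAX): max(45, -6) = 45
J (MAX): max(-34, 12) = 12
H (MIN): min(45, 12) = 12
Root (MAX): max(21.6, 8, 12) = 21.6

21.6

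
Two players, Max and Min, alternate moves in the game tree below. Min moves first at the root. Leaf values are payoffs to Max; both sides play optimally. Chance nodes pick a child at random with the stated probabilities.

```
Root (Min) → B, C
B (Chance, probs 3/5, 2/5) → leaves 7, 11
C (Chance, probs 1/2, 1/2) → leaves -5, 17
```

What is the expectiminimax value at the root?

6

B (Chance): 3/5·7 + 2/5·11 = 8.6
C (Chance): 1/2·-5 + 1/2·17 = 6
Root (Min): min(8.6, 6) = 6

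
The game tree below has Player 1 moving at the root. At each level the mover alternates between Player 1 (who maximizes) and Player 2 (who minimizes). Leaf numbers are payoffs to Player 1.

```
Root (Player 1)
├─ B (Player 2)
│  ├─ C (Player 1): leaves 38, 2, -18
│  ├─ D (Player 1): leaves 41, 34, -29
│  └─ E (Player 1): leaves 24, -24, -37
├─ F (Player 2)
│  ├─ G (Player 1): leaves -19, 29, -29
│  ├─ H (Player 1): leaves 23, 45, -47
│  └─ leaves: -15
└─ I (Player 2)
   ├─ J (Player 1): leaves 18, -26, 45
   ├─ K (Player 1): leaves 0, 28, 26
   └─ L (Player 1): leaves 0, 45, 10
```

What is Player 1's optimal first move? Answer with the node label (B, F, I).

C (Player 1): max(38, 2, -18) = 38
D (Player 1): max(41, 34, -29) = 41
E (Player 1): max(24, -24, -37) = 24
B (Player 2): min(38, 41, 24) = 24
G (Player 1): max(-19, 29, -29) = 29
H (Player 1): max(23, 45, -47) = 45
F (Player 2): min(29, 45, -15) = -15
J (Player 1): max(18, -26, 45) = 45
K (Player 1): max(0, 28, 26) = 28
L (Player 1): max(0, 45, 10) = 45
I (Player 2): min(45, 28, 45) = 28
Root (Player 1): max(24, -15, 28) = 28
Player 1 picks the child with the highest value: I (value 28).

I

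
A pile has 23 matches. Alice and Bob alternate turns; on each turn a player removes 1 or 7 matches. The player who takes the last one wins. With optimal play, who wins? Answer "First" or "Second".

Compute winning (W) and losing (L) positions by backward induction:
i:   0  1  2  3  4  5  6  7  8  9 10 11 12 13 14 15 16 17 18 19 20 21 22 23
     L  W  L  W  L  W  L  W  L  W  L  W  L  W  L  W  L  W  L  W  L  W  L  W
Position 23 is W, so the first player wins.

First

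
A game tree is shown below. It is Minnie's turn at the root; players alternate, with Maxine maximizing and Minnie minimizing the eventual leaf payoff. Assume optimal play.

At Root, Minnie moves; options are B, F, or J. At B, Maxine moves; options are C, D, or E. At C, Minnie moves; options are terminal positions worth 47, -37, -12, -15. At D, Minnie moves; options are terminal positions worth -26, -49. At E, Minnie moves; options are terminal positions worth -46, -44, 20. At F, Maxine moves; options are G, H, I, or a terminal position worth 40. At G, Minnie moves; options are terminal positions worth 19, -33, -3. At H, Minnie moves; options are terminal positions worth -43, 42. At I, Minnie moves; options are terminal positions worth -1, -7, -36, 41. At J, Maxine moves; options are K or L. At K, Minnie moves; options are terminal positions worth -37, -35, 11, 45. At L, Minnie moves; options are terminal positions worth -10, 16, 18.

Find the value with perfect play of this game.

-37

C (Minnie): min(47, -37, -12, -15) = -37
D (Minnie): min(-26, -49) = -49
E (Minnie): min(-46, -44, 20) = -46
B (Maxine): max(-37, -49, -46) = -37
G (Minnie): min(19, -33, -3) = -33
H (Minnie): min(-43, 42) = -43
I (Minnie): min(-1, -7, -36, 41) = -36
F (Maxine): max(-33, -43, -36, 40) = 40
K (Minnie): min(-37, -35, 11, 45) = -37
L (Minnie): min(-10, 16, 18) = -10
J (Maxine): max(-37, -10) = -10
Root (Minnie): min(-37, 40, -10) = -37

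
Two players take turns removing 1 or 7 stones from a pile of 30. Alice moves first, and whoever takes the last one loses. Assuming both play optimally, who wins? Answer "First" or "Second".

First

W/L table (W = player to move can force a win):
i:   0  1  2  3  4  5  6  7  8  9 10 11 12 13 14 15 16 17 18 19 20 21 22 23 24 25 26 27 28 29 30
     W  L  W  L  W  L  W  L  W  L  W  L  W  L  W  L  W  L  W  L  W  L  W  L  W  L  W  L  W  L  W
Position 30 is W, so the first player wins.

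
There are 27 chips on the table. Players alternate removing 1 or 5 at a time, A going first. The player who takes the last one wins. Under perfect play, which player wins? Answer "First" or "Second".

Compute winning (W) and losing (L) positions by backward induction:
i:   0  1  2  3  4  5  6  7  8  9 10 11 12 13 14 15 16 17 18 19 20 21 22 23 24 25 26 27
     L  W  L  W  L  W  L  W  L  W  L  W  L  W  L  W  L  W  L  W  L  W  L  W  L  W  L  W
Position 27 is W, so the first player wins.

First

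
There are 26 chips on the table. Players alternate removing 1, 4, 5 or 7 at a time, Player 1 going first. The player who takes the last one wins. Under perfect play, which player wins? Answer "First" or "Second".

Second

W/L table (W = player to move can force a win):
i:   0  1  2  3  4  5  6  7  8  9 10 11 12 13 14 15 16 17 18 19 20 21 22 23 24 25 26
     L  W  L  W  W  W  W  W  L  W  L  W  W  W  W  W  L  W  L  W  W  W  W  W  L  W  L
Position 26 is L, so the second player wins.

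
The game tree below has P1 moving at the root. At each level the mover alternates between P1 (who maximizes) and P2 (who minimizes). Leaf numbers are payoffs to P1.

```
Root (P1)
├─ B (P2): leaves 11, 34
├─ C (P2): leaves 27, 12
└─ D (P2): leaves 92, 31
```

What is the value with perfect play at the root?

31

B (P2): min(11, 34) = 11
C (P2): min(27, 12) = 12
D (P2): min(92, 31) = 31
Root (P1): max(11, 12, 31) = 31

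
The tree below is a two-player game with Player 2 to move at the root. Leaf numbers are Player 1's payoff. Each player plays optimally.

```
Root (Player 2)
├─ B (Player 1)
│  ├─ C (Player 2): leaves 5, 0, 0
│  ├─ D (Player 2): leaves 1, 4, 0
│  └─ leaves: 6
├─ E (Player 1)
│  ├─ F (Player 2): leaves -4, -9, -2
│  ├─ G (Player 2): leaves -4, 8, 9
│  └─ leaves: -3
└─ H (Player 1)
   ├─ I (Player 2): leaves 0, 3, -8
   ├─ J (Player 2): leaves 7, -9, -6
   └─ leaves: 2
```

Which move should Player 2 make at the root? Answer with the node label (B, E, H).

C (Player 2): min(5, 0, 0) = 0
D (Player 2): min(1, 4, 0) = 0
B (Player 1): max(0, 0, 6) = 6
F (Player 2): min(-4, -9, -2) = -9
G (Player 2): min(-4, 8, 9) = -4
E (Player 1): max(-9, -4, -3) = -3
I (Player 2): min(0, 3, -8) = -8
J (Player 2): min(7, -9, -6) = -9
H (Player 1): max(-8, -9, 2) = 2
Root (Player 2): min(6, -3, 2) = -3
Player 2 picks the child with the lowest value: E (value -3).

E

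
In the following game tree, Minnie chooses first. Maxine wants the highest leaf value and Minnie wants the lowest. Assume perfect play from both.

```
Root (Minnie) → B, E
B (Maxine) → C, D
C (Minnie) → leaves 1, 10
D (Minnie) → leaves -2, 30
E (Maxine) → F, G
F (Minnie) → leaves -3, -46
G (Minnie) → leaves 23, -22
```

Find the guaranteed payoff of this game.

-22

C (Minnie): min(1, 10) = 1
D (Minnie): min(-2, 30) = -2
B (Maxine): max(1, -2) = 1
F (Minnie): min(-3, -46) = -46
G (Minnie): min(23, -22) = -22
E (Maxine): max(-46, -22) = -22
Root (Minnie): min(1, -22) = -22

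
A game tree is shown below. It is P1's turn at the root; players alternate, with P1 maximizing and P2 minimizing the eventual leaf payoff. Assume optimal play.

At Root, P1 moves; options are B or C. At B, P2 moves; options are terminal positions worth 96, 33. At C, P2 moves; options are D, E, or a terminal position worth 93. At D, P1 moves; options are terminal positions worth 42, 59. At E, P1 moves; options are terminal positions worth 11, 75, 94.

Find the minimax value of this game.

B (P2): min(96, 33) = 33
D (P1): max(42, 59) = 59
E (P1): max(11, 75, 94) = 94
C (P2): min(59, 94, 93) = 59
Root (P1): max(33, 59) = 59

59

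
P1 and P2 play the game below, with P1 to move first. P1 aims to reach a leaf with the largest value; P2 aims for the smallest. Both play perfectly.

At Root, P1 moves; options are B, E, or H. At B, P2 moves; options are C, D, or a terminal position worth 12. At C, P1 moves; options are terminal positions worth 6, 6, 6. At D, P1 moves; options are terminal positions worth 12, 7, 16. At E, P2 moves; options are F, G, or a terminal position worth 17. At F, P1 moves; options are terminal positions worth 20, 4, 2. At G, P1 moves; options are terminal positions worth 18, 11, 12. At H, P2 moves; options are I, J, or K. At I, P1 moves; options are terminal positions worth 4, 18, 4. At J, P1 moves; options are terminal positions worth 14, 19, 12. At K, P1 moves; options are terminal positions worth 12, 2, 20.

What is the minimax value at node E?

F: max(20, 4, 2) = 20
G: max(18, 11, 12) = 18
E: min(20, 18, 17) = 17

17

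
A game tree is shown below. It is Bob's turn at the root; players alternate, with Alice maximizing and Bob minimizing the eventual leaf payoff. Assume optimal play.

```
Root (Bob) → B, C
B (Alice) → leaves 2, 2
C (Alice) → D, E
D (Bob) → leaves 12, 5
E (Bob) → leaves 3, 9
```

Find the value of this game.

2

B (Alice): max(2, 2) = 2
D (Bob): min(12, 5) = 5
E (Bob): min(3, 9) = 3
C (Alice): max(5, 3) = 5
Root (Bob): min(2, 5) = 2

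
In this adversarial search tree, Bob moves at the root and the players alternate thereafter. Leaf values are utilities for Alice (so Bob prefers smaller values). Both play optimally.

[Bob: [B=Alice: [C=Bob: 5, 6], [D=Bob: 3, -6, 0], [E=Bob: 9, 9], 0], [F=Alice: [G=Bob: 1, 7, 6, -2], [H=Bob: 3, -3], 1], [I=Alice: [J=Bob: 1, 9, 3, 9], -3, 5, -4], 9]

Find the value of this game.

C (Bob): min(5, 6) = 5
D (Bob): min(3, -6, 0) = -6
E (Bob): min(9, 9) = 9
B (Alice): max(5, -6, 9, 0) = 9
G (Bob): min(1, 7, 6, -2) = -2
H (Bob): min(3, -3) = -3
F (Alice): max(-2, -3, 1) = 1
J (Bob): min(1, 9, 3, 9) = 1
I (Alice): max(1, -3, 5, -4) = 5
Root (Bob): min(9, 1, 5, 9) = 1

1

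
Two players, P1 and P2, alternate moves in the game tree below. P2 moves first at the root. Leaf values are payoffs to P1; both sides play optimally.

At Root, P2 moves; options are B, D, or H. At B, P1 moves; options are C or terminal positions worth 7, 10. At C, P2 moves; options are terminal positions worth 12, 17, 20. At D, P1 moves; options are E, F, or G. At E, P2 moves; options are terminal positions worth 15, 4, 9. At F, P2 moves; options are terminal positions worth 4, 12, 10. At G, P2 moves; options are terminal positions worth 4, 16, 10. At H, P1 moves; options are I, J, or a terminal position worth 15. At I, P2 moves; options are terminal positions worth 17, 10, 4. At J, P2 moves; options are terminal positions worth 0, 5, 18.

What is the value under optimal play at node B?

12

C: min(12, 17, 20) = 12
B: max(12, 7, 10) = 12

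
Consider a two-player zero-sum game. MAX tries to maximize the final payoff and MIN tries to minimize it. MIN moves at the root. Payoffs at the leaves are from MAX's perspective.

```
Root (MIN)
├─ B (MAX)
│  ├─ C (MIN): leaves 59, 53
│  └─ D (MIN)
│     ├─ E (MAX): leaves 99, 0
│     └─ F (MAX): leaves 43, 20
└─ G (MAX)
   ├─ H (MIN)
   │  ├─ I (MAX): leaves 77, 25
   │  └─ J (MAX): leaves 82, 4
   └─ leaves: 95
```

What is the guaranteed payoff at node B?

53

C: min(59, 53) = 53
E: max(99, 0) = 99
F: max(43, 20) = 43
D: min(99, 43) = 43
B: max(53, 43) = 53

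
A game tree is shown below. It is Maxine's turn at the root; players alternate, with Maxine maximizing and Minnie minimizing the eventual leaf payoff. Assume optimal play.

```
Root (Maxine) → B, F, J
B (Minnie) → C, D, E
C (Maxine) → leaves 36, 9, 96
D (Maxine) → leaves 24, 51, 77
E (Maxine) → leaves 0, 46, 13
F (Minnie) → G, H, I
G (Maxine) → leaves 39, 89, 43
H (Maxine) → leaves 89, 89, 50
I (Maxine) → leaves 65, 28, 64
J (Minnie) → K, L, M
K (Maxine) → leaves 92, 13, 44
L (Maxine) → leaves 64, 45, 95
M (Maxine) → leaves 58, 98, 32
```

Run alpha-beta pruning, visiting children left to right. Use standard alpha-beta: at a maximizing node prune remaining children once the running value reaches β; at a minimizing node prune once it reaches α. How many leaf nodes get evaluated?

24

C [α=-∞,β=+∞]: v=96
D [α=-∞,β=96]: v=77
E [α=-∞,β=77]: v=46
B [α=-∞,β=+∞]: v=46
G [α=46,β=+∞]: v=89
H [α=46,β=89]: v=89 after child 1 ≥ β → β-cutoff, skip 2
I [α=46,β=89]: v=65
F [α=46,β=+∞]: v=65
K [α=65,β=+∞]: v=92
L [α=65,β=92]: v=95
M [α=65,β=92]: v=98 after child 2 ≥ β → β-cutoff, skip 1
J [α=65,β=+∞]: v=92
Root [α=-∞,β=+∞]: v=92
Leaves evaluated: 24 of 27.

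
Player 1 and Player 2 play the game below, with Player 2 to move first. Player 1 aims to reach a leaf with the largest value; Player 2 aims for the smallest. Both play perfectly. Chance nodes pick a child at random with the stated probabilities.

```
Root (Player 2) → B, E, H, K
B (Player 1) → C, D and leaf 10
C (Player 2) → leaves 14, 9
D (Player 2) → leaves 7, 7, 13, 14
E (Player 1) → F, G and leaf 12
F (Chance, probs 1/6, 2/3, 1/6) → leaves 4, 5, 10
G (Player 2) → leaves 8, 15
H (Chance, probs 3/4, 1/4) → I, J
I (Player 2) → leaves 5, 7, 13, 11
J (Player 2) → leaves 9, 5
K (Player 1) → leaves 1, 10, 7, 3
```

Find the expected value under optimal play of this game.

5

C (Player 2): min(14, 9) = 9
D (Player 2): min(7, 7, 13, 14) = 7
B (Player 1): max(9, 7, 10) = 10
F (Chance): 1/6·4 + 2/3·5 + 1/6·10 = 5.67
G (Player 2): min(8, 15) = 8
E (Player 1): max(5.67, 8, 12) = 12
I (Player 2): min(5, 7, 13, 11) = 5
J (Player 2): min(9, 5) = 5
H (Chance): 3/4·5 + 1/4·5 = 5
K (Player 1): max(1, 10, 7, 3) = 10
Root (Player 2): min(10, 12, 5, 10) = 5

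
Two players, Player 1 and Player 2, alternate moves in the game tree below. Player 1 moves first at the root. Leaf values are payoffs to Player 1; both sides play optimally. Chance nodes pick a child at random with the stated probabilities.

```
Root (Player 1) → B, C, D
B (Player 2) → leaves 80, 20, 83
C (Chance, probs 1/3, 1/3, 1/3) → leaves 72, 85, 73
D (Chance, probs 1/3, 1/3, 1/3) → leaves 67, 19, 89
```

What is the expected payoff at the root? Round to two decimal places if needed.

B (Player 2): min(80, 20, 83) = 20
C (Chance): 1/3·72 + 1/3·85 + 1/3·73 = 76.67
D (Chance): 1/3·67 + 1/3·19 + 1/3·89 = 58.33
Root (Player 1): max(20, 76.67, 58.33) = 76.67

76.67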